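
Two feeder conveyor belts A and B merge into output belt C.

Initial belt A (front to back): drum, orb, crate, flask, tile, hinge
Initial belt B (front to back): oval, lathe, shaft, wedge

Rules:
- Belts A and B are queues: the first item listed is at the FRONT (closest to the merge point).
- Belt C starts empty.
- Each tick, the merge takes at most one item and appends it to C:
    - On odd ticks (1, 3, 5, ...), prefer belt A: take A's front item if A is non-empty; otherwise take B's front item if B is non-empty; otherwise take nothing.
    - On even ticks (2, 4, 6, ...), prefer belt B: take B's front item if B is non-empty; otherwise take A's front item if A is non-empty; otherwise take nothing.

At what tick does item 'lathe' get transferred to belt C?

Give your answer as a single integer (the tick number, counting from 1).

Tick 1: prefer A, take drum from A; A=[orb,crate,flask,tile,hinge] B=[oval,lathe,shaft,wedge] C=[drum]
Tick 2: prefer B, take oval from B; A=[orb,crate,flask,tile,hinge] B=[lathe,shaft,wedge] C=[drum,oval]
Tick 3: prefer A, take orb from A; A=[crate,flask,tile,hinge] B=[lathe,shaft,wedge] C=[drum,oval,orb]
Tick 4: prefer B, take lathe from B; A=[crate,flask,tile,hinge] B=[shaft,wedge] C=[drum,oval,orb,lathe]

Answer: 4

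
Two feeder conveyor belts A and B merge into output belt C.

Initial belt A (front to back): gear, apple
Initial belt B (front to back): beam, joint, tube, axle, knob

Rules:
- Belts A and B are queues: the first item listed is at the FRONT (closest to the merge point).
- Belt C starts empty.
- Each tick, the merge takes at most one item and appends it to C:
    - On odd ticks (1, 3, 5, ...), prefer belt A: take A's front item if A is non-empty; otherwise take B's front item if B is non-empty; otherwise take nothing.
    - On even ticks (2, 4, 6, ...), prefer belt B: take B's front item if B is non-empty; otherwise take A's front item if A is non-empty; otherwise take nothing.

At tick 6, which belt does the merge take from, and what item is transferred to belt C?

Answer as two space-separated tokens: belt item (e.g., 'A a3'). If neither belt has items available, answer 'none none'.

Answer: B axle

Derivation:
Tick 1: prefer A, take gear from A; A=[apple] B=[beam,joint,tube,axle,knob] C=[gear]
Tick 2: prefer B, take beam from B; A=[apple] B=[joint,tube,axle,knob] C=[gear,beam]
Tick 3: prefer A, take apple from A; A=[-] B=[joint,tube,axle,knob] C=[gear,beam,apple]
Tick 4: prefer B, take joint from B; A=[-] B=[tube,axle,knob] C=[gear,beam,apple,joint]
Tick 5: prefer A, take tube from B; A=[-] B=[axle,knob] C=[gear,beam,apple,joint,tube]
Tick 6: prefer B, take axle from B; A=[-] B=[knob] C=[gear,beam,apple,joint,tube,axle]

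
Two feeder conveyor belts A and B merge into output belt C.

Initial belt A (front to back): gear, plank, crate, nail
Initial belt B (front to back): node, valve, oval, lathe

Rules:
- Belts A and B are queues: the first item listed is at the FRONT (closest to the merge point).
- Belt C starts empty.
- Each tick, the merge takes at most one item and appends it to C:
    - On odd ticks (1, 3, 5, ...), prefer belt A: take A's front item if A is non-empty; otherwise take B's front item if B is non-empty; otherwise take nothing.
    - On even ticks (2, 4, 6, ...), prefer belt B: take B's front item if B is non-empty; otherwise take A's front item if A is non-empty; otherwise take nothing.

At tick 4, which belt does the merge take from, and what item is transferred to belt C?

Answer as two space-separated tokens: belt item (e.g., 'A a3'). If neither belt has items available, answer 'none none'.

Answer: B valve

Derivation:
Tick 1: prefer A, take gear from A; A=[plank,crate,nail] B=[node,valve,oval,lathe] C=[gear]
Tick 2: prefer B, take node from B; A=[plank,crate,nail] B=[valve,oval,lathe] C=[gear,node]
Tick 3: prefer A, take plank from A; A=[crate,nail] B=[valve,oval,lathe] C=[gear,node,plank]
Tick 4: prefer B, take valve from B; A=[crate,nail] B=[oval,lathe] C=[gear,node,plank,valve]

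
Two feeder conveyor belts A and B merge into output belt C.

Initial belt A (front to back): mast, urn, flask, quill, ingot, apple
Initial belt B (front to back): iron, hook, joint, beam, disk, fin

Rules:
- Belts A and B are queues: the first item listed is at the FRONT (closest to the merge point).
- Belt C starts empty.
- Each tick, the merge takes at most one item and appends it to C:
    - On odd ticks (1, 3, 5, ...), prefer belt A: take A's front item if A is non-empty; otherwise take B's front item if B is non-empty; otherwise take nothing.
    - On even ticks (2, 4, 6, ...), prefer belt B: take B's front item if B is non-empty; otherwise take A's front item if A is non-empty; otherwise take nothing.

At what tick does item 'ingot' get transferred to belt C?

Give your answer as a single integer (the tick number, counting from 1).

Answer: 9

Derivation:
Tick 1: prefer A, take mast from A; A=[urn,flask,quill,ingot,apple] B=[iron,hook,joint,beam,disk,fin] C=[mast]
Tick 2: prefer B, take iron from B; A=[urn,flask,quill,ingot,apple] B=[hook,joint,beam,disk,fin] C=[mast,iron]
Tick 3: prefer A, take urn from A; A=[flask,quill,ingot,apple] B=[hook,joint,beam,disk,fin] C=[mast,iron,urn]
Tick 4: prefer B, take hook from B; A=[flask,quill,ingot,apple] B=[joint,beam,disk,fin] C=[mast,iron,urn,hook]
Tick 5: prefer A, take flask from A; A=[quill,ingot,apple] B=[joint,beam,disk,fin] C=[mast,iron,urn,hook,flask]
Tick 6: prefer B, take joint from B; A=[quill,ingot,apple] B=[beam,disk,fin] C=[mast,iron,urn,hook,flask,joint]
Tick 7: prefer A, take quill from A; A=[ingot,apple] B=[beam,disk,fin] C=[mast,iron,urn,hook,flask,joint,quill]
Tick 8: prefer B, take beam from B; A=[ingot,apple] B=[disk,fin] C=[mast,iron,urn,hook,flask,joint,quill,beam]
Tick 9: prefer A, take ingot from A; A=[apple] B=[disk,fin] C=[mast,iron,urn,hook,flask,joint,quill,beam,ingot]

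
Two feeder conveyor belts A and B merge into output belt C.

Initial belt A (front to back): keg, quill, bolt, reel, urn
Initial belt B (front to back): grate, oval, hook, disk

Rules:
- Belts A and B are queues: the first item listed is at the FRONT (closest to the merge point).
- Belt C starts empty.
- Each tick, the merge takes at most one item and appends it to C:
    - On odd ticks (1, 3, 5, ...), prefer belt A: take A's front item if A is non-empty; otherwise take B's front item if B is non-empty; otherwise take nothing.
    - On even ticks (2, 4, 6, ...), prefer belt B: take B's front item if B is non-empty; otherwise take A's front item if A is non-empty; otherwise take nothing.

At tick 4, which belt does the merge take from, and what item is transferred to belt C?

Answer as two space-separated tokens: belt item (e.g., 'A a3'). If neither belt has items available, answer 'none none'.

Tick 1: prefer A, take keg from A; A=[quill,bolt,reel,urn] B=[grate,oval,hook,disk] C=[keg]
Tick 2: prefer B, take grate from B; A=[quill,bolt,reel,urn] B=[oval,hook,disk] C=[keg,grate]
Tick 3: prefer A, take quill from A; A=[bolt,reel,urn] B=[oval,hook,disk] C=[keg,grate,quill]
Tick 4: prefer B, take oval from B; A=[bolt,reel,urn] B=[hook,disk] C=[keg,grate,quill,oval]

Answer: B oval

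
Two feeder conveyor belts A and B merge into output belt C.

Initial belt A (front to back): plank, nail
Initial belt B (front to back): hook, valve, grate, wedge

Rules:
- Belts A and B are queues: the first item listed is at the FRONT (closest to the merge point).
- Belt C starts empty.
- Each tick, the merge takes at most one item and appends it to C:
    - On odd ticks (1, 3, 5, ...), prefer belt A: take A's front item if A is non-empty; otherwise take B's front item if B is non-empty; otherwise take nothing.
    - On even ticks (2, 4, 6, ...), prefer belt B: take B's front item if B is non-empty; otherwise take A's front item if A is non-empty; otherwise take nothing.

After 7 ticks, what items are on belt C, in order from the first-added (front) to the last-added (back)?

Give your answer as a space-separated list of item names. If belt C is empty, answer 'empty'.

Tick 1: prefer A, take plank from A; A=[nail] B=[hook,valve,grate,wedge] C=[plank]
Tick 2: prefer B, take hook from B; A=[nail] B=[valve,grate,wedge] C=[plank,hook]
Tick 3: prefer A, take nail from A; A=[-] B=[valve,grate,wedge] C=[plank,hook,nail]
Tick 4: prefer B, take valve from B; A=[-] B=[grate,wedge] C=[plank,hook,nail,valve]
Tick 5: prefer A, take grate from B; A=[-] B=[wedge] C=[plank,hook,nail,valve,grate]
Tick 6: prefer B, take wedge from B; A=[-] B=[-] C=[plank,hook,nail,valve,grate,wedge]
Tick 7: prefer A, both empty, nothing taken; A=[-] B=[-] C=[plank,hook,nail,valve,grate,wedge]

Answer: plank hook nail valve grate wedge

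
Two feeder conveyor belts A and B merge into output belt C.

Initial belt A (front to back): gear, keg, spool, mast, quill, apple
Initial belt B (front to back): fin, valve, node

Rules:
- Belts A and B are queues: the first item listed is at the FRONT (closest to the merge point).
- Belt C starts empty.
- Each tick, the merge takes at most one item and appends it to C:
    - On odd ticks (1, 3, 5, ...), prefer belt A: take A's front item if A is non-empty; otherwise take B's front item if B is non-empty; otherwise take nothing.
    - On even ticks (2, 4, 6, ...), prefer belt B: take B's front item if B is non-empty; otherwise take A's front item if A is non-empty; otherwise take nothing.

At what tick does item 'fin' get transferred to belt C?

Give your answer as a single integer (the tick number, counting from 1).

Tick 1: prefer A, take gear from A; A=[keg,spool,mast,quill,apple] B=[fin,valve,node] C=[gear]
Tick 2: prefer B, take fin from B; A=[keg,spool,mast,quill,apple] B=[valve,node] C=[gear,fin]

Answer: 2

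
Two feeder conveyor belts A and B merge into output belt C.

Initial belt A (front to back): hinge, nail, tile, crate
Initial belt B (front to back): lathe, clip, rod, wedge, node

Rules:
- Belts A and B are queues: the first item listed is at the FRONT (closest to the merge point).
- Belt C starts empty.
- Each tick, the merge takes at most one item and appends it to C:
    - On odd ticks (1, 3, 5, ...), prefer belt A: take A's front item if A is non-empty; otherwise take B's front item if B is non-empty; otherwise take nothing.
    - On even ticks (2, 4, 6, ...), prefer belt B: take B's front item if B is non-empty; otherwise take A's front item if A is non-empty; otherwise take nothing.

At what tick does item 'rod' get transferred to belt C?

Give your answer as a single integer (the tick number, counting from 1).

Answer: 6

Derivation:
Tick 1: prefer A, take hinge from A; A=[nail,tile,crate] B=[lathe,clip,rod,wedge,node] C=[hinge]
Tick 2: prefer B, take lathe from B; A=[nail,tile,crate] B=[clip,rod,wedge,node] C=[hinge,lathe]
Tick 3: prefer A, take nail from A; A=[tile,crate] B=[clip,rod,wedge,node] C=[hinge,lathe,nail]
Tick 4: prefer B, take clip from B; A=[tile,crate] B=[rod,wedge,node] C=[hinge,lathe,nail,clip]
Tick 5: prefer A, take tile from A; A=[crate] B=[rod,wedge,node] C=[hinge,lathe,nail,clip,tile]
Tick 6: prefer B, take rod from B; A=[crate] B=[wedge,node] C=[hinge,lathe,nail,clip,tile,rod]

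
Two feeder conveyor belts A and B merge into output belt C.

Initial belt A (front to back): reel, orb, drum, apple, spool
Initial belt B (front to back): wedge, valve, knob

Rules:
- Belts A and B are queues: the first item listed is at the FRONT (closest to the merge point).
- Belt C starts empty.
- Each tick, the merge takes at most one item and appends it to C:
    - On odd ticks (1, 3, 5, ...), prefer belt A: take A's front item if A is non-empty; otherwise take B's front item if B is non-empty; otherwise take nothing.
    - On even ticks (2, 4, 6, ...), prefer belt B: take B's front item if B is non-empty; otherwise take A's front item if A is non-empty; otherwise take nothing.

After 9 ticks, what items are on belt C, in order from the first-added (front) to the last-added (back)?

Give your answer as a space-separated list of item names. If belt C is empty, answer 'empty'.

Tick 1: prefer A, take reel from A; A=[orb,drum,apple,spool] B=[wedge,valve,knob] C=[reel]
Tick 2: prefer B, take wedge from B; A=[orb,drum,apple,spool] B=[valve,knob] C=[reel,wedge]
Tick 3: prefer A, take orb from A; A=[drum,apple,spool] B=[valve,knob] C=[reel,wedge,orb]
Tick 4: prefer B, take valve from B; A=[drum,apple,spool] B=[knob] C=[reel,wedge,orb,valve]
Tick 5: prefer A, take drum from A; A=[apple,spool] B=[knob] C=[reel,wedge,orb,valve,drum]
Tick 6: prefer B, take knob from B; A=[apple,spool] B=[-] C=[reel,wedge,orb,valve,drum,knob]
Tick 7: prefer A, take apple from A; A=[spool] B=[-] C=[reel,wedge,orb,valve,drum,knob,apple]
Tick 8: prefer B, take spool from A; A=[-] B=[-] C=[reel,wedge,orb,valve,drum,knob,apple,spool]
Tick 9: prefer A, both empty, nothing taken; A=[-] B=[-] C=[reel,wedge,orb,valve,drum,knob,apple,spool]

Answer: reel wedge orb valve drum knob apple spool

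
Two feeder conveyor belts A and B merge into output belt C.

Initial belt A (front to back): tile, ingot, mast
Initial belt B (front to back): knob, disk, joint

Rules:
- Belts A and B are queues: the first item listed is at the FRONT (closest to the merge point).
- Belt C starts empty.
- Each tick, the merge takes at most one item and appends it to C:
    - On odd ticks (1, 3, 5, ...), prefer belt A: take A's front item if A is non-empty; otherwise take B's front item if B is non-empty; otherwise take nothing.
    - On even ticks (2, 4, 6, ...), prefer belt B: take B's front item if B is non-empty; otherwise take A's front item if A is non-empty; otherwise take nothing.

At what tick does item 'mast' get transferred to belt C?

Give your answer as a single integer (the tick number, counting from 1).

Tick 1: prefer A, take tile from A; A=[ingot,mast] B=[knob,disk,joint] C=[tile]
Tick 2: prefer B, take knob from B; A=[ingot,mast] B=[disk,joint] C=[tile,knob]
Tick 3: prefer A, take ingot from A; A=[mast] B=[disk,joint] C=[tile,knob,ingot]
Tick 4: prefer B, take disk from B; A=[mast] B=[joint] C=[tile,knob,ingot,disk]
Tick 5: prefer A, take mast from A; A=[-] B=[joint] C=[tile,knob,ingot,disk,mast]

Answer: 5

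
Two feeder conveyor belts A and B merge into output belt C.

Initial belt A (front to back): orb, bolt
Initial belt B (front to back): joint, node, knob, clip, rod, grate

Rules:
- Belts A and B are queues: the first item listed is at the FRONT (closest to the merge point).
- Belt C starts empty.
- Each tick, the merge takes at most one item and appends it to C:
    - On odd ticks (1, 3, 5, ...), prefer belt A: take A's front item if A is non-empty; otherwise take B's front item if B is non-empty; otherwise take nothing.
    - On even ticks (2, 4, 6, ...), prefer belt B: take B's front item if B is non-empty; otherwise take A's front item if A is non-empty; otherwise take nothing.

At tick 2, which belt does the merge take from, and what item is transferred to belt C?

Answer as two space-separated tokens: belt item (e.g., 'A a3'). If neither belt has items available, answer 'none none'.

Answer: B joint

Derivation:
Tick 1: prefer A, take orb from A; A=[bolt] B=[joint,node,knob,clip,rod,grate] C=[orb]
Tick 2: prefer B, take joint from B; A=[bolt] B=[node,knob,clip,rod,grate] C=[orb,joint]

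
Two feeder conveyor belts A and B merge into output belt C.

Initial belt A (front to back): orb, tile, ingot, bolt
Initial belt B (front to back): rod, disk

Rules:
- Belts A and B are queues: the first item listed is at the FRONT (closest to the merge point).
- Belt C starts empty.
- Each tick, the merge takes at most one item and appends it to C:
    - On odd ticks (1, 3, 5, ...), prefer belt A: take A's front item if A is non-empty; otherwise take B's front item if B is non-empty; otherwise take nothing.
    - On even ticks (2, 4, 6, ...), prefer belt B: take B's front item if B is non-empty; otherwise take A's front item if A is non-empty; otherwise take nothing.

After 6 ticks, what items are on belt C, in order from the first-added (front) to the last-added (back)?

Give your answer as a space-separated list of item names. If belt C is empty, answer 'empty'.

Answer: orb rod tile disk ingot bolt

Derivation:
Tick 1: prefer A, take orb from A; A=[tile,ingot,bolt] B=[rod,disk] C=[orb]
Tick 2: prefer B, take rod from B; A=[tile,ingot,bolt] B=[disk] C=[orb,rod]
Tick 3: prefer A, take tile from A; A=[ingot,bolt] B=[disk] C=[orb,rod,tile]
Tick 4: prefer B, take disk from B; A=[ingot,bolt] B=[-] C=[orb,rod,tile,disk]
Tick 5: prefer A, take ingot from A; A=[bolt] B=[-] C=[orb,rod,tile,disk,ingot]
Tick 6: prefer B, take bolt from A; A=[-] B=[-] C=[orb,rod,tile,disk,ingot,bolt]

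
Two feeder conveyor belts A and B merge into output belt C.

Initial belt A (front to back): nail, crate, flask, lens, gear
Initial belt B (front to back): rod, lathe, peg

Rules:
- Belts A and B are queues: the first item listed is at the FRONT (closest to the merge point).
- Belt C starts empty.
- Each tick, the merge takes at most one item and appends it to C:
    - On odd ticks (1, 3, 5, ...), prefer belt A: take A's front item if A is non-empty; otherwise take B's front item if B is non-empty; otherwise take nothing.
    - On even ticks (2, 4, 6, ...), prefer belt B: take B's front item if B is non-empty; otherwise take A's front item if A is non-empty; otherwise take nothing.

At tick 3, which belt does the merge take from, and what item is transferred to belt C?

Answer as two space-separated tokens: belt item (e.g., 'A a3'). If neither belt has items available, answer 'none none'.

Answer: A crate

Derivation:
Tick 1: prefer A, take nail from A; A=[crate,flask,lens,gear] B=[rod,lathe,peg] C=[nail]
Tick 2: prefer B, take rod from B; A=[crate,flask,lens,gear] B=[lathe,peg] C=[nail,rod]
Tick 3: prefer A, take crate from A; A=[flask,lens,gear] B=[lathe,peg] C=[nail,rod,crate]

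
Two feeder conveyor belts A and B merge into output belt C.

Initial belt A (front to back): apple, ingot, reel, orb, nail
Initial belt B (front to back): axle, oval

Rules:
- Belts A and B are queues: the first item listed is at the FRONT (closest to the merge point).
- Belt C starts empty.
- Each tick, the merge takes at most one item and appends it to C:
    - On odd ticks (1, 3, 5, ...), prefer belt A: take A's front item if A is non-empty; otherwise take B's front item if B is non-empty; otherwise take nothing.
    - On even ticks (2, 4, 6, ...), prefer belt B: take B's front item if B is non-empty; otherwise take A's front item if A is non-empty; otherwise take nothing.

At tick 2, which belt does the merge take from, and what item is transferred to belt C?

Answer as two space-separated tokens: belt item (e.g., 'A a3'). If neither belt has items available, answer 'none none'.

Answer: B axle

Derivation:
Tick 1: prefer A, take apple from A; A=[ingot,reel,orb,nail] B=[axle,oval] C=[apple]
Tick 2: prefer B, take axle from B; A=[ingot,reel,orb,nail] B=[oval] C=[apple,axle]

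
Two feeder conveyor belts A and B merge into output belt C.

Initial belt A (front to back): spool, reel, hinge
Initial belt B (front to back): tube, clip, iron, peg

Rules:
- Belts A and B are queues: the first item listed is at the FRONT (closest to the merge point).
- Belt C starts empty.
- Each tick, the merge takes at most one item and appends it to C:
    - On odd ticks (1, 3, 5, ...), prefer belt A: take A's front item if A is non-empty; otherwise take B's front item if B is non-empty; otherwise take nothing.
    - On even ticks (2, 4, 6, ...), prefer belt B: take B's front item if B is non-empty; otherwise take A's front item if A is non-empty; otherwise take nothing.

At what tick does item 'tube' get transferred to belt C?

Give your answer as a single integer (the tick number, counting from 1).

Tick 1: prefer A, take spool from A; A=[reel,hinge] B=[tube,clip,iron,peg] C=[spool]
Tick 2: prefer B, take tube from B; A=[reel,hinge] B=[clip,iron,peg] C=[spool,tube]

Answer: 2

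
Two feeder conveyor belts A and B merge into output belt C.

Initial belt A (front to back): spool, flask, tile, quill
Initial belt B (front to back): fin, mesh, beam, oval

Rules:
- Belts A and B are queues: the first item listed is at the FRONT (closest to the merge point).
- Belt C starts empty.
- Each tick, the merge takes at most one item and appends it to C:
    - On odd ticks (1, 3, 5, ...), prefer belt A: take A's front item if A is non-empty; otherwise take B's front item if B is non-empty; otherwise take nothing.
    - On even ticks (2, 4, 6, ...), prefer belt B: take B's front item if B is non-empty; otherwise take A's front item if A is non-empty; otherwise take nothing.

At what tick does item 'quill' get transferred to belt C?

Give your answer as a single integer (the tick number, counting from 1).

Tick 1: prefer A, take spool from A; A=[flask,tile,quill] B=[fin,mesh,beam,oval] C=[spool]
Tick 2: prefer B, take fin from B; A=[flask,tile,quill] B=[mesh,beam,oval] C=[spool,fin]
Tick 3: prefer A, take flask from A; A=[tile,quill] B=[mesh,beam,oval] C=[spool,fin,flask]
Tick 4: prefer B, take mesh from B; A=[tile,quill] B=[beam,oval] C=[spool,fin,flask,mesh]
Tick 5: prefer A, take tile from A; A=[quill] B=[beam,oval] C=[spool,fin,flask,mesh,tile]
Tick 6: prefer B, take beam from B; A=[quill] B=[oval] C=[spool,fin,flask,mesh,tile,beam]
Tick 7: prefer A, take quill from A; A=[-] B=[oval] C=[spool,fin,flask,mesh,tile,beam,quill]

Answer: 7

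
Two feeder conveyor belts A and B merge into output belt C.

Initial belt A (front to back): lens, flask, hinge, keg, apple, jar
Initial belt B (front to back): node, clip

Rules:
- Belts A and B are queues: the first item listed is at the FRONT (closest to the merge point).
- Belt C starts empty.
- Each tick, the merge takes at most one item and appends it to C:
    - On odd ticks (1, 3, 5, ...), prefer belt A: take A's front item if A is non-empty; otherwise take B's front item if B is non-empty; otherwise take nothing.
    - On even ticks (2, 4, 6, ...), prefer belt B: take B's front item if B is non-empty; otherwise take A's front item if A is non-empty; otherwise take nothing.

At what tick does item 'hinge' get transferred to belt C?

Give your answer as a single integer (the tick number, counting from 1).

Answer: 5

Derivation:
Tick 1: prefer A, take lens from A; A=[flask,hinge,keg,apple,jar] B=[node,clip] C=[lens]
Tick 2: prefer B, take node from B; A=[flask,hinge,keg,apple,jar] B=[clip] C=[lens,node]
Tick 3: prefer A, take flask from A; A=[hinge,keg,apple,jar] B=[clip] C=[lens,node,flask]
Tick 4: prefer B, take clip from B; A=[hinge,keg,apple,jar] B=[-] C=[lens,node,flask,clip]
Tick 5: prefer A, take hinge from A; A=[keg,apple,jar] B=[-] C=[lens,node,flask,clip,hinge]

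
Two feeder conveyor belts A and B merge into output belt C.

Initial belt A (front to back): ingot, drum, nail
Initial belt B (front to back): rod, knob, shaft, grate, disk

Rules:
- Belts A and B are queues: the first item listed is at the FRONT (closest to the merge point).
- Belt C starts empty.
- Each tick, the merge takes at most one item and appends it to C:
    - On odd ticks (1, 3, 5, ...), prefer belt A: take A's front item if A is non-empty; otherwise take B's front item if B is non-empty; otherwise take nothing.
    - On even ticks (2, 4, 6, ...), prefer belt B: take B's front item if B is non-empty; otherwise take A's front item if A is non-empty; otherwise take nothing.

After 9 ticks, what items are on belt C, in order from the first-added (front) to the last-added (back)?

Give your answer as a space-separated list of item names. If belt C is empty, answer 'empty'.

Tick 1: prefer A, take ingot from A; A=[drum,nail] B=[rod,knob,shaft,grate,disk] C=[ingot]
Tick 2: prefer B, take rod from B; A=[drum,nail] B=[knob,shaft,grate,disk] C=[ingot,rod]
Tick 3: prefer A, take drum from A; A=[nail] B=[knob,shaft,grate,disk] C=[ingot,rod,drum]
Tick 4: prefer B, take knob from B; A=[nail] B=[shaft,grate,disk] C=[ingot,rod,drum,knob]
Tick 5: prefer A, take nail from A; A=[-] B=[shaft,grate,disk] C=[ingot,rod,drum,knob,nail]
Tick 6: prefer B, take shaft from B; A=[-] B=[grate,disk] C=[ingot,rod,drum,knob,nail,shaft]
Tick 7: prefer A, take grate from B; A=[-] B=[disk] C=[ingot,rod,drum,knob,nail,shaft,grate]
Tick 8: prefer B, take disk from B; A=[-] B=[-] C=[ingot,rod,drum,knob,nail,shaft,grate,disk]
Tick 9: prefer A, both empty, nothing taken; A=[-] B=[-] C=[ingot,rod,drum,knob,nail,shaft,grate,disk]

Answer: ingot rod drum knob nail shaft grate disk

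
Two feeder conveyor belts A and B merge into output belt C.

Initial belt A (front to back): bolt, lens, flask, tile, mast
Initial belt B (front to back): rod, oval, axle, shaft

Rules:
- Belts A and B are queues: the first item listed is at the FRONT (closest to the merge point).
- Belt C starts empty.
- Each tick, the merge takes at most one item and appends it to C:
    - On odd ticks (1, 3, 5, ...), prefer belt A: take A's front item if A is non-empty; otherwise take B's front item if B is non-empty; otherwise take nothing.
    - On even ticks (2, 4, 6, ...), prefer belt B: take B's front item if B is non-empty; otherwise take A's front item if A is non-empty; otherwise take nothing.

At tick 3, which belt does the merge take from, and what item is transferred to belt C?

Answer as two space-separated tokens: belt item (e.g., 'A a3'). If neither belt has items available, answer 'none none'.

Answer: A lens

Derivation:
Tick 1: prefer A, take bolt from A; A=[lens,flask,tile,mast] B=[rod,oval,axle,shaft] C=[bolt]
Tick 2: prefer B, take rod from B; A=[lens,flask,tile,mast] B=[oval,axle,shaft] C=[bolt,rod]
Tick 3: prefer A, take lens from A; A=[flask,tile,mast] B=[oval,axle,shaft] C=[bolt,rod,lens]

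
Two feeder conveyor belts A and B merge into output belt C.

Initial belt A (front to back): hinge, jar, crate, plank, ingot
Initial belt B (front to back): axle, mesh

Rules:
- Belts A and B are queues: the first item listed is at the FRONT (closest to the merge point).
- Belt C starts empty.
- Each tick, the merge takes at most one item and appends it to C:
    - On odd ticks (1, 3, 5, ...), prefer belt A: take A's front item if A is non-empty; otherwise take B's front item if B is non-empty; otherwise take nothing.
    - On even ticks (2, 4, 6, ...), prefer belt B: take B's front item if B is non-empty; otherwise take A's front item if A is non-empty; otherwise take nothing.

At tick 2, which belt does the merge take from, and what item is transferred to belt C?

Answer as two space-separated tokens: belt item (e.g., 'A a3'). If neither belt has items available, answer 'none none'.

Answer: B axle

Derivation:
Tick 1: prefer A, take hinge from A; A=[jar,crate,plank,ingot] B=[axle,mesh] C=[hinge]
Tick 2: prefer B, take axle from B; A=[jar,crate,plank,ingot] B=[mesh] C=[hinge,axle]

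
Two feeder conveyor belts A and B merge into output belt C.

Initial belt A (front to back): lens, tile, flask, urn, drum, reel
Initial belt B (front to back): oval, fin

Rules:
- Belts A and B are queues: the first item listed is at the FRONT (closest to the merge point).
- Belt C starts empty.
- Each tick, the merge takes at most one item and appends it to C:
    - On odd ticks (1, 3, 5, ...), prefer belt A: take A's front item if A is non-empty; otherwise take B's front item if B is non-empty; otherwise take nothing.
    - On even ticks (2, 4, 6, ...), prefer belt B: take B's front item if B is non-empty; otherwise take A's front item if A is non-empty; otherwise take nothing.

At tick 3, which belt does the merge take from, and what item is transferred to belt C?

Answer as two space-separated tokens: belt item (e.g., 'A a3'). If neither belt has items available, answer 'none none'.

Answer: A tile

Derivation:
Tick 1: prefer A, take lens from A; A=[tile,flask,urn,drum,reel] B=[oval,fin] C=[lens]
Tick 2: prefer B, take oval from B; A=[tile,flask,urn,drum,reel] B=[fin] C=[lens,oval]
Tick 3: prefer A, take tile from A; A=[flask,urn,drum,reel] B=[fin] C=[lens,oval,tile]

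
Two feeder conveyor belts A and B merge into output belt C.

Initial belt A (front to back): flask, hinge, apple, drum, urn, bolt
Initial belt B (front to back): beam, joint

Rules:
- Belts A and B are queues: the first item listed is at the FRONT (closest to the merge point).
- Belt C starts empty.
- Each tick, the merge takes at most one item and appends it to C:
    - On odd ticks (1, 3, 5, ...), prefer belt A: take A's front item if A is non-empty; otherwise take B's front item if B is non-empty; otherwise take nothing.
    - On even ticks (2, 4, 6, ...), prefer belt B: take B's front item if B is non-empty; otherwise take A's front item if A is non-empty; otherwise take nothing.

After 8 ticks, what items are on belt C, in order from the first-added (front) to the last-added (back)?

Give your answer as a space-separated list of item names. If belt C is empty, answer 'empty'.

Tick 1: prefer A, take flask from A; A=[hinge,apple,drum,urn,bolt] B=[beam,joint] C=[flask]
Tick 2: prefer B, take beam from B; A=[hinge,apple,drum,urn,bolt] B=[joint] C=[flask,beam]
Tick 3: prefer A, take hinge from A; A=[apple,drum,urn,bolt] B=[joint] C=[flask,beam,hinge]
Tick 4: prefer B, take joint from B; A=[apple,drum,urn,bolt] B=[-] C=[flask,beam,hinge,joint]
Tick 5: prefer A, take apple from A; A=[drum,urn,bolt] B=[-] C=[flask,beam,hinge,joint,apple]
Tick 6: prefer B, take drum from A; A=[urn,bolt] B=[-] C=[flask,beam,hinge,joint,apple,drum]
Tick 7: prefer A, take urn from A; A=[bolt] B=[-] C=[flask,beam,hinge,joint,apple,drum,urn]
Tick 8: prefer B, take bolt from A; A=[-] B=[-] C=[flask,beam,hinge,joint,apple,drum,urn,bolt]

Answer: flask beam hinge joint apple drum urn bolt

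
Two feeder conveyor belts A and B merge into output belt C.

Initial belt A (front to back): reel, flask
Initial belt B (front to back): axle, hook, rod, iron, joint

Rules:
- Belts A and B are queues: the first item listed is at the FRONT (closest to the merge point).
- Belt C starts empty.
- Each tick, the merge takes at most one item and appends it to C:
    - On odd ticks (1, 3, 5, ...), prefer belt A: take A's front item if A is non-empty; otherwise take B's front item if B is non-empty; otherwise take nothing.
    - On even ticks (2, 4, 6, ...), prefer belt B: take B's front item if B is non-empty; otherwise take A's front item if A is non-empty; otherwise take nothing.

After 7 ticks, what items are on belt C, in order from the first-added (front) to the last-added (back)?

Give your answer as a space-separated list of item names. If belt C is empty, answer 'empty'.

Answer: reel axle flask hook rod iron joint

Derivation:
Tick 1: prefer A, take reel from A; A=[flask] B=[axle,hook,rod,iron,joint] C=[reel]
Tick 2: prefer B, take axle from B; A=[flask] B=[hook,rod,iron,joint] C=[reel,axle]
Tick 3: prefer A, take flask from A; A=[-] B=[hook,rod,iron,joint] C=[reel,axle,flask]
Tick 4: prefer B, take hook from B; A=[-] B=[rod,iron,joint] C=[reel,axle,flask,hook]
Tick 5: prefer A, take rod from B; A=[-] B=[iron,joint] C=[reel,axle,flask,hook,rod]
Tick 6: prefer B, take iron from B; A=[-] B=[joint] C=[reel,axle,flask,hook,rod,iron]
Tick 7: prefer A, take joint from B; A=[-] B=[-] C=[reel,axle,flask,hook,rod,iron,joint]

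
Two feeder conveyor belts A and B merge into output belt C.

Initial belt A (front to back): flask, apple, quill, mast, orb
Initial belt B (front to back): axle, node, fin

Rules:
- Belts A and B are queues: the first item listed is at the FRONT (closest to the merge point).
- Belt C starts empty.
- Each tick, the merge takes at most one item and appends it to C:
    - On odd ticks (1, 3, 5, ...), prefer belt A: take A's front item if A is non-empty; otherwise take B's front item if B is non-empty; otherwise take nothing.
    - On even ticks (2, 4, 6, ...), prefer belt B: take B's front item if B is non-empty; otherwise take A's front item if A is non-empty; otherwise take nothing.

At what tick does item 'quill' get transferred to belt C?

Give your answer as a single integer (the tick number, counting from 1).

Tick 1: prefer A, take flask from A; A=[apple,quill,mast,orb] B=[axle,node,fin] C=[flask]
Tick 2: prefer B, take axle from B; A=[apple,quill,mast,orb] B=[node,fin] C=[flask,axle]
Tick 3: prefer A, take apple from A; A=[quill,mast,orb] B=[node,fin] C=[flask,axle,apple]
Tick 4: prefer B, take node from B; A=[quill,mast,orb] B=[fin] C=[flask,axle,apple,node]
Tick 5: prefer A, take quill from A; A=[mast,orb] B=[fin] C=[flask,axle,apple,node,quill]

Answer: 5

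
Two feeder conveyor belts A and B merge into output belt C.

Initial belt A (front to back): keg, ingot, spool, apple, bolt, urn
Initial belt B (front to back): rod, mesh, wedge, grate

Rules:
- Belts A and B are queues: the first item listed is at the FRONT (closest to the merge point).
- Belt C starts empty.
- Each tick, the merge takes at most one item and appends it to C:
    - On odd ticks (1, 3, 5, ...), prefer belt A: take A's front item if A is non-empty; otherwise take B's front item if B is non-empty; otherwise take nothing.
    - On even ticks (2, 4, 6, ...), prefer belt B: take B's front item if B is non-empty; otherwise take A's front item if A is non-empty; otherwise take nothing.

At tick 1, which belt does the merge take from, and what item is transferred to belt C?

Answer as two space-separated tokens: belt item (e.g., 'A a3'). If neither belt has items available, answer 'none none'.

Tick 1: prefer A, take keg from A; A=[ingot,spool,apple,bolt,urn] B=[rod,mesh,wedge,grate] C=[keg]

Answer: A keg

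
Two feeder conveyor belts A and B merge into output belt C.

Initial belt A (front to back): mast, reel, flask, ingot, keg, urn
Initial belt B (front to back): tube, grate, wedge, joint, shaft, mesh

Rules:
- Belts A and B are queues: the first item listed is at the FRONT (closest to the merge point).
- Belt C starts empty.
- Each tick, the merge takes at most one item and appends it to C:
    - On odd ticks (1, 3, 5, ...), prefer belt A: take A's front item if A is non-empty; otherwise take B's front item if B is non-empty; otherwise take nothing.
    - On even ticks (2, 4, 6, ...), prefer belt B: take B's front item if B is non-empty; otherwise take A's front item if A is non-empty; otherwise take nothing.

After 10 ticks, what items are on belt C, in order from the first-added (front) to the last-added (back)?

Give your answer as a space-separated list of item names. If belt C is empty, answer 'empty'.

Tick 1: prefer A, take mast from A; A=[reel,flask,ingot,keg,urn] B=[tube,grate,wedge,joint,shaft,mesh] C=[mast]
Tick 2: prefer B, take tube from B; A=[reel,flask,ingot,keg,urn] B=[grate,wedge,joint,shaft,mesh] C=[mast,tube]
Tick 3: prefer A, take reel from A; A=[flask,ingot,keg,urn] B=[grate,wedge,joint,shaft,mesh] C=[mast,tube,reel]
Tick 4: prefer B, take grate from B; A=[flask,ingot,keg,urn] B=[wedge,joint,shaft,mesh] C=[mast,tube,reel,grate]
Tick 5: prefer A, take flask from A; A=[ingot,keg,urn] B=[wedge,joint,shaft,mesh] C=[mast,tube,reel,grate,flask]
Tick 6: prefer B, take wedge from B; A=[ingot,keg,urn] B=[joint,shaft,mesh] C=[mast,tube,reel,grate,flask,wedge]
Tick 7: prefer A, take ingot from A; A=[keg,urn] B=[joint,shaft,mesh] C=[mast,tube,reel,grate,flask,wedge,ingot]
Tick 8: prefer B, take joint from B; A=[keg,urn] B=[shaft,mesh] C=[mast,tube,reel,grate,flask,wedge,ingot,joint]
Tick 9: prefer A, take keg from A; A=[urn] B=[shaft,mesh] C=[mast,tube,reel,grate,flask,wedge,ingot,joint,keg]
Tick 10: prefer B, take shaft from B; A=[urn] B=[mesh] C=[mast,tube,reel,grate,flask,wedge,ingot,joint,keg,shaft]

Answer: mast tube reel grate flask wedge ingot joint keg shaft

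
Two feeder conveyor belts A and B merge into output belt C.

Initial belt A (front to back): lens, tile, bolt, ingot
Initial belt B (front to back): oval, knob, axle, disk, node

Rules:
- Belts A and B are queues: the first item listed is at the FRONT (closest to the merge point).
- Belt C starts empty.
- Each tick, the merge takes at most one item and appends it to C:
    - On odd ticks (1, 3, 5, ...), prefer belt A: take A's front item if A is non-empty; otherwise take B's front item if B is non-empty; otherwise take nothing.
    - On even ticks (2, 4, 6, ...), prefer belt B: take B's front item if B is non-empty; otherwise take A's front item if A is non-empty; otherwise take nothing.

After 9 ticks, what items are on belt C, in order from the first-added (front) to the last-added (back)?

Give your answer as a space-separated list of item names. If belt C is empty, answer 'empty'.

Tick 1: prefer A, take lens from A; A=[tile,bolt,ingot] B=[oval,knob,axle,disk,node] C=[lens]
Tick 2: prefer B, take oval from B; A=[tile,bolt,ingot] B=[knob,axle,disk,node] C=[lens,oval]
Tick 3: prefer A, take tile from A; A=[bolt,ingot] B=[knob,axle,disk,node] C=[lens,oval,tile]
Tick 4: prefer B, take knob from B; A=[bolt,ingot] B=[axle,disk,node] C=[lens,oval,tile,knob]
Tick 5: prefer A, take bolt from A; A=[ingot] B=[axle,disk,node] C=[lens,oval,tile,knob,bolt]
Tick 6: prefer B, take axle from B; A=[ingot] B=[disk,node] C=[lens,oval,tile,knob,bolt,axle]
Tick 7: prefer A, take ingot from A; A=[-] B=[disk,node] C=[lens,oval,tile,knob,bolt,axle,ingot]
Tick 8: prefer B, take disk from B; A=[-] B=[node] C=[lens,oval,tile,knob,bolt,axle,ingot,disk]
Tick 9: prefer A, take node from B; A=[-] B=[-] C=[lens,oval,tile,knob,bolt,axle,ingot,disk,node]

Answer: lens oval tile knob bolt axle ingot disk node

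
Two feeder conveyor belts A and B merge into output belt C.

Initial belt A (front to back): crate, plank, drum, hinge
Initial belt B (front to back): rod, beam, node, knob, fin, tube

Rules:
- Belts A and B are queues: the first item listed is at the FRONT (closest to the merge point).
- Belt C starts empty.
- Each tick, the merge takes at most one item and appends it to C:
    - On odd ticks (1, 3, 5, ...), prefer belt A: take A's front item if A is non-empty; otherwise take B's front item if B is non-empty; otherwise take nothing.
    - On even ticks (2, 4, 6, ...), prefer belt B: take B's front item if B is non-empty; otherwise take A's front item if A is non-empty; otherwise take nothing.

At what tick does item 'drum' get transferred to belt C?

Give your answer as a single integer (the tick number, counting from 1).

Tick 1: prefer A, take crate from A; A=[plank,drum,hinge] B=[rod,beam,node,knob,fin,tube] C=[crate]
Tick 2: prefer B, take rod from B; A=[plank,drum,hinge] B=[beam,node,knob,fin,tube] C=[crate,rod]
Tick 3: prefer A, take plank from A; A=[drum,hinge] B=[beam,node,knob,fin,tube] C=[crate,rod,plank]
Tick 4: prefer B, take beam from B; A=[drum,hinge] B=[node,knob,fin,tube] C=[crate,rod,plank,beam]
Tick 5: prefer A, take drum from A; A=[hinge] B=[node,knob,fin,tube] C=[crate,rod,plank,beam,drum]

Answer: 5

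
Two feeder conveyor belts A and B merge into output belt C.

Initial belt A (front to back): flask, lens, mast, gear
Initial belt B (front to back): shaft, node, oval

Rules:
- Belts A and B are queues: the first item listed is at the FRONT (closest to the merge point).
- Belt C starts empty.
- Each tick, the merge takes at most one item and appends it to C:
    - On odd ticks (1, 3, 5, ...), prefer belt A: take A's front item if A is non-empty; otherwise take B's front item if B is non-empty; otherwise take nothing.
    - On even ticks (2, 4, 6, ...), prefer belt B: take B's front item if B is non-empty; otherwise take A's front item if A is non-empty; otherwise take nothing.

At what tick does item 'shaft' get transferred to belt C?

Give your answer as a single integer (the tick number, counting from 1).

Answer: 2

Derivation:
Tick 1: prefer A, take flask from A; A=[lens,mast,gear] B=[shaft,node,oval] C=[flask]
Tick 2: prefer B, take shaft from B; A=[lens,mast,gear] B=[node,oval] C=[flask,shaft]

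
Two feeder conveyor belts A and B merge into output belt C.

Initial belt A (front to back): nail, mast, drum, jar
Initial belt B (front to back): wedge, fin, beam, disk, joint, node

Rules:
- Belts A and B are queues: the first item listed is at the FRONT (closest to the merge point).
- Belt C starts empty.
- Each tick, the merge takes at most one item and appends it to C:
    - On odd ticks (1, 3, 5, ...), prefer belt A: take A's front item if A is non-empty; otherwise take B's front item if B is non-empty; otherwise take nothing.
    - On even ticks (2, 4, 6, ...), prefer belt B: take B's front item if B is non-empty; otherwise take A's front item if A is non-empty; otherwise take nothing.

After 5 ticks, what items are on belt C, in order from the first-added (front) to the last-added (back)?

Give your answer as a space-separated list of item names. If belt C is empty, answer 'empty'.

Answer: nail wedge mast fin drum

Derivation:
Tick 1: prefer A, take nail from A; A=[mast,drum,jar] B=[wedge,fin,beam,disk,joint,node] C=[nail]
Tick 2: prefer B, take wedge from B; A=[mast,drum,jar] B=[fin,beam,disk,joint,node] C=[nail,wedge]
Tick 3: prefer A, take mast from A; A=[drum,jar] B=[fin,beam,disk,joint,node] C=[nail,wedge,mast]
Tick 4: prefer B, take fin from B; A=[drum,jar] B=[beam,disk,joint,node] C=[nail,wedge,mast,fin]
Tick 5: prefer A, take drum from A; A=[jar] B=[beam,disk,joint,node] C=[nail,wedge,mast,fin,drum]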